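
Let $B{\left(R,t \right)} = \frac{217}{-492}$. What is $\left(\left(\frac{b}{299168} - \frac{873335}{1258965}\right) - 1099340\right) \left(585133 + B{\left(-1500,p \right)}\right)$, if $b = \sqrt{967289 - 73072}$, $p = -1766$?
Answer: $- \frac{79688439787735786853}{123882156} + \frac{287885219 \sqrt{894217}}{147190656} \approx -6.4326 \cdot 10^{11}$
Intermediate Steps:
$b = \sqrt{894217} \approx 945.63$
$B{\left(R,t \right)} = - \frac{217}{492}$ ($B{\left(R,t \right)} = 217 \left(- \frac{1}{492}\right) = - \frac{217}{492}$)
$\left(\left(\frac{b}{299168} - \frac{873335}{1258965}\right) - 1099340\right) \left(585133 + B{\left(-1500,p \right)}\right) = \left(\left(\frac{\sqrt{894217}}{299168} - \frac{873335}{1258965}\right) - 1099340\right) \left(585133 - \frac{217}{492}\right) = \left(\left(\sqrt{894217} \cdot \frac{1}{299168} - \frac{174667}{251793}\right) - 1099340\right) \frac{287885219}{492} = \left(\left(\frac{\sqrt{894217}}{299168} - \frac{174667}{251793}\right) - 1099340\right) \frac{287885219}{492} = \left(\left(- \frac{174667}{251793} + \frac{\sqrt{894217}}{299168}\right) - 1099340\right) \frac{287885219}{492} = \left(- \frac{276806291287}{251793} + \frac{\sqrt{894217}}{299168}\right) \frac{287885219}{492} = - \frac{79688439787735786853}{123882156} + \frac{287885219 \sqrt{894217}}{147190656}$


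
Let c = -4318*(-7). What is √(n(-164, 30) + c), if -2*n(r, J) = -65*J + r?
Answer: √31283 ≈ 176.87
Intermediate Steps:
c = 30226
n(r, J) = -r/2 + 65*J/2 (n(r, J) = -(-65*J + r)/2 = -(r - 65*J)/2 = -r/2 + 65*J/2)
√(n(-164, 30) + c) = √((-½*(-164) + (65/2)*30) + 30226) = √((82 + 975) + 30226) = √(1057 + 30226) = √31283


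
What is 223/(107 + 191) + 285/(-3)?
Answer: -28087/298 ≈ -94.252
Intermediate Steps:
223/(107 + 191) + 285/(-3) = 223/298 + 285*(-1/3) = 223*(1/298) - 95 = 223/298 - 95 = -28087/298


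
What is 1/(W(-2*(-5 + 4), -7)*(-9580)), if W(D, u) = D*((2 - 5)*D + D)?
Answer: 1/76640 ≈ 1.3048e-5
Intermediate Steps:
W(D, u) = -2*D² (W(D, u) = D*(-3*D + D) = D*(-2*D) = -2*D²)
1/(W(-2*(-5 + 4), -7)*(-9580)) = 1/(-2*4*(-5 + 4)²*(-9580)) = 1/(-2*(-2*(-1))²*(-9580)) = 1/(-2*2²*(-9580)) = 1/(-2*4*(-9580)) = 1/(-8*(-9580)) = 1/76640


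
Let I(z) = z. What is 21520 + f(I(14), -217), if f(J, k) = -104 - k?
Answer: 21633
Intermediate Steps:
21520 + f(I(14), -217) = 21520 + (-104 - 1*(-217)) = 21520 + (-104 + 217) = 21520 + 113 = 21633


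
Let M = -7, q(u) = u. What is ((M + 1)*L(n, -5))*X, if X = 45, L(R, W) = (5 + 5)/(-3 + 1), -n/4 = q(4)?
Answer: 1350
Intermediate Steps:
n = -16 (n = -4*4 = -16)
L(R, W) = -5 (L(R, W) = 10/(-2) = 10*(-½) = -5)
((M + 1)*L(n, -5))*X = ((-7 + 1)*(-5))*45 = -6*(-5)*45 = 30*45 = 1350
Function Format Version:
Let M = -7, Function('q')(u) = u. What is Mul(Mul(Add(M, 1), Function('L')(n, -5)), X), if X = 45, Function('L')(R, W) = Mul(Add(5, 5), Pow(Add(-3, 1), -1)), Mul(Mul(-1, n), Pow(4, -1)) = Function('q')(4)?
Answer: 1350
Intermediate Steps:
n = -16 (n = Mul(-4, 4) = -16)
Function('L')(R, W) = -5 (Function('L')(R, W) = Mul(10, Pow(-2, -1)) = Mul(10, Rational(-1, 2)) = -5)
Mul(Mul(Add(M, 1), Function('L')(n, -5)), X) = Mul(Mul(Add(-7, 1), -5), 45) = Mul(Mul(-6, -5), 45) = Mul(30, 45) = 1350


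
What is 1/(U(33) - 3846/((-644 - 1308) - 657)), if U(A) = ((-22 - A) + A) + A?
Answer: 2609/32545 ≈ 0.080166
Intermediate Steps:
U(A) = -22 + A
1/(U(33) - 3846/((-644 - 1308) - 657)) = 1/((-22 + 33) - 3846/((-644 - 1308) - 657)) = 1/(11 - 3846/(-1952 - 657)) = 1/(11 - 3846/(-2609)) = 1/(11 - 3846*(-1/2609)) = 1/(11 + 3846/2609) = 1/(32545/2609) = 2609/32545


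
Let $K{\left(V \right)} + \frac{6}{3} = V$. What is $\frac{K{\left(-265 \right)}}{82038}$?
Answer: $- \frac{89}{27346} \approx -0.0032546$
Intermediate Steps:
$K{\left(V \right)} = -2 + V$
$\frac{K{\left(-265 \right)}}{82038} = \frac{-2 - 265}{82038} = \left(-267\right) \frac{1}{82038} = - \frac{89}{27346}$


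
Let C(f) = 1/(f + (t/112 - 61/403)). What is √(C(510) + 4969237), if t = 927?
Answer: √2717725876628319996621/23386109 ≈ 2229.2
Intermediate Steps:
C(f) = 1/(366749/45136 + f) (C(f) = 1/(f + (927/112 - 61/403)) = 1/(f + 366749/45136) = 1/(366749/45136 + f))
√(C(510) + 4969237) = √(45136/(366749 + 45136*510) + 4969237) = √(45136/(366749 + 23019360) + 4969237) = √(45136/23386109 + 4969237) = √(116211118173969/23386109) = √2717725876628319996621/23386109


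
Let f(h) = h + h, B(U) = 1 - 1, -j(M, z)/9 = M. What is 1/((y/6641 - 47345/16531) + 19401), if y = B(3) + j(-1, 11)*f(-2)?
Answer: 109782371/2129572766510 ≈ 5.1551e-5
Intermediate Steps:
j(M, z) = -9*M
B(U) = 0
f(h) = 2*h
y = -36 (y = 0 + (-9*(-1))*(2*(-2)) = 0 + 9*(-4) = 0 - 36 = -36)
1/((y/6641 - 47345/16531) + 19401) = 1/((-36/6641 - 47345/16531) + 19401) = 1/(-315013261/109782371 + 19401) = 1/(2129572766510/109782371) = 109782371/2129572766510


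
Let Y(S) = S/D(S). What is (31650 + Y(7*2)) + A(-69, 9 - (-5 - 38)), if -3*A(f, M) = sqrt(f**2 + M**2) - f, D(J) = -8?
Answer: 126501/4 - sqrt(7465)/3 ≈ 31596.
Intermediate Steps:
A(f, M) = -sqrt(M**2 + f**2)/3 + f/3 (A(f, M) = -(sqrt(f**2 + M**2) - f)/3 = -(sqrt(M**2 + f**2) - f)/3 = -sqrt(M**2 + f**2)/3 + f/3)
Y(S) = -S/8 (Y(S) = S/(-8) = S*(-1/8) = -S/8)
(31650 + Y(7*2)) + A(-69, 9 - (-5 - 38)) = (31650 - 7*2/8) + (-sqrt((9 - (-5 - 38))**2 + (-69)**2)/3 + (1/3)*(-69)) = (31650 - 1/8*14) + (-sqrt((9 - 1*(-43))**2 + 4761)/3 - 23) = (31650 - 7/4) + (-sqrt((9 + 43)**2 + 4761)/3 - 23) = 126593/4 + (-sqrt(52**2 + 4761)/3 - 23) = 126593/4 + (-sqrt(2704 + 4761)/3 - 23) = 126593/4 + (-sqrt(7465)/3 - 23) = 126593/4 + (-23 - sqrt(7465)/3) = 126501/4 - sqrt(7465)/3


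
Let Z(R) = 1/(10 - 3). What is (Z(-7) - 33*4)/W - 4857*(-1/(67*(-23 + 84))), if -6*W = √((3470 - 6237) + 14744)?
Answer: 4857/4087 + 5538*√11977/83839 ≈ 8.4174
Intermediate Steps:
W = -√11977/6 (W = -√((3470 - 6237) + 14744)/6 = -√(-2767 + 14744)/6 = -√11977/6 ≈ -18.240)
Z(R) = ⅐ (Z(R) = 1/7 = ⅐)
(Z(-7) - 33*4)/W - 4857*(-1/(67*(-23 + 84))) = (⅐ - 33*4)/((-√11977/6)) - 4857*(-1/(67*(-23 + 84))) = (⅐ - 132)*(-6*√11977/11977) - 4857/(61*(-67)) = -(-5538)*√11977/83839 - 4857/(-4087) = 5538*√11977/83839 - 4857*(-1/4087) = 5538*√11977/83839 + 4857/4087 = 4857/4087 + 5538*√11977/83839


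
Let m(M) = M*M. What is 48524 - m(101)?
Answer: 38323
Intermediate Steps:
m(M) = M²
48524 - m(101) = 48524 - 1*101² = 48524 - 1*10201 = 48524 - 10201 = 38323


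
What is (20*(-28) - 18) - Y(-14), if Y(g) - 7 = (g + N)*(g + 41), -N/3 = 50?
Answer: 3843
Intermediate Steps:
N = -150 (N = -3*50 = -150)
Y(g) = 7 + (-150 + g)*(41 + g) (Y(g) = 7 + (g - 150)*(g + 41) = 7 + (-150 + g)*(41 + g))
(20*(-28) - 18) - Y(-14) = (20*(-28) - 18) - (-6143 + (-14)² - 109*(-14)) = (-560 - 18) - (-6143 + 196 + 1526) = -578 - 1*(-4421) = -578 + 4421 = 3843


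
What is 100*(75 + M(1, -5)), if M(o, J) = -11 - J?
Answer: 6900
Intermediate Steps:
100*(75 + M(1, -5)) = 100*(75 + (-11 - 1*(-5))) = 100*(75 + (-11 + 5)) = 100*(75 - 6) = 100*69 = 6900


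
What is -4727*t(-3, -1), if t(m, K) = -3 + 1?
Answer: 9454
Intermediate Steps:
t(m, K) = -2
-4727*t(-3, -1) = -4727*(-2) = 9454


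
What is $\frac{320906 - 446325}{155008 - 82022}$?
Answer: $- \frac{125419}{72986} \approx -1.7184$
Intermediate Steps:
$\frac{320906 - 446325}{155008 - 82022} = - \frac{125419}{72986}$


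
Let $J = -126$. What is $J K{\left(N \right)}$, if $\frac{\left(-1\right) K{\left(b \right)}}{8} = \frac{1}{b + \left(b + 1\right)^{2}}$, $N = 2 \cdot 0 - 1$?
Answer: $-1008$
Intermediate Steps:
$N = -1$ ($N = 0 - 1 = -1$)
$K{\left(b \right)} = - \frac{8}{b + \left(1 + b\right)^{2}}$ ($K{\left(b \right)} = - \frac{8}{b + \left(b + 1\right)^{2}} = - \frac{8}{b + \left(1 + b\right)^{2}}$)
$J K{\left(N \right)} = - 126 \left(- \frac{8}{-1 + \left(1 - 1\right)^{2}}\right) = - 126 \left(- \frac{8}{-1 + 0^{2}}\right) = - 126 \left(- \frac{8}{-1 + 0}\right) = - 126 \left(- \frac{8}{-1}\right) = - 126 \left(\left(-8\right) \left(-1\right)\right) = \left(-126\right) 8 = -1008$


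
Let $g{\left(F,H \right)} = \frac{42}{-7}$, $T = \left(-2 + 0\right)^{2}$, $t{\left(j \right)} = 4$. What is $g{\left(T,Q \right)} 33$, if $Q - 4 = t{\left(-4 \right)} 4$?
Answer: $-198$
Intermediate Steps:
$Q = 20$ ($Q = 4 + 4 \cdot 4 = 4 + 16 = 20$)
$T = 4$ ($T = \left(-2\right)^{2} = 4$)
$g{\left(F,H \right)} = -6$ ($g{\left(F,H \right)} = 42 \left(- \frac{1}{7}\right) = -6$)
$g{\left(T,Q \right)} 33 = \left(-6\right) 33 = -198$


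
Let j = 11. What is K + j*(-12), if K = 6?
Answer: -126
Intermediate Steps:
K + j*(-12) = 6 + 11*(-12) = 6 - 132 = -126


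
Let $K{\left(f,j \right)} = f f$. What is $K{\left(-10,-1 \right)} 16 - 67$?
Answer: $1533$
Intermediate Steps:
$K{\left(f,j \right)} = f^{2}$
$K{\left(-10,-1 \right)} 16 - 67 = \left(-10\right)^{2} \cdot 16 - 67 = 100 \cdot 16 - 67 = 1600 - 67 = 1533$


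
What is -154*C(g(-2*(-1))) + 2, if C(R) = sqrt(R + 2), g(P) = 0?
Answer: 2 - 154*sqrt(2) ≈ -215.79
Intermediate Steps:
C(R) = sqrt(2 + R)
-154*C(g(-2*(-1))) + 2 = -154*sqrt(2 + 0) + 2 = -154*sqrt(2) + 2 = 2 - 154*sqrt(2)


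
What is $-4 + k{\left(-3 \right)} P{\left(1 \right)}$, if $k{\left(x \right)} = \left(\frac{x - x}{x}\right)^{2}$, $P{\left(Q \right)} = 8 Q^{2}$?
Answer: $-4$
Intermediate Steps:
$k{\left(x \right)} = 0$ ($k{\left(x \right)} = \left(\frac{0}{x}\right)^{2} = 0^{2} = 0$)
$-4 + k{\left(-3 \right)} P{\left(1 \right)} = -4 + 0 \cdot 8 \cdot 1^{2} = -4 + 0 \cdot 8 \cdot 1 = -4 + 0 \cdot 8 = -4 + 0 = -4$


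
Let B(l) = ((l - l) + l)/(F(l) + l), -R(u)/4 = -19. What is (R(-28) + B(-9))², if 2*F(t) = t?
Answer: 52900/9 ≈ 5877.8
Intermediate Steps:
R(u) = 76 (R(u) = -4*(-19) = 76)
F(t) = t/2
B(l) = ⅔ (B(l) = ((l - l) + l)/(l/2 + l) = (0 + l)/((3*l/2)) = l*(2/(3*l)) = ⅔)
(R(-28) + B(-9))² = (76 + ⅔)² = (230/3)² = 52900/9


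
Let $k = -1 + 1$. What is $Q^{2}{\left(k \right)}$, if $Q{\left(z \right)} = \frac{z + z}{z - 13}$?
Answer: $0$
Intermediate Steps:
$k = 0$
$Q{\left(z \right)} = \frac{2 z}{-13 + z}$
$Q^{2}{\left(k \right)} = \left(2 \cdot 0 \frac{1}{-13 + 0}\right)^{2} = \left(2 \cdot 0 \frac{1}{-13}\right)^{2} = \left(2 \cdot 0 \left(- \frac{1}{13}\right)\right)^{2} = 0^{2} = 0$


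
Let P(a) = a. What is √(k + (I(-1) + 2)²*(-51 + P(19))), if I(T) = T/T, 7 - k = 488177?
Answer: I*√488458 ≈ 698.9*I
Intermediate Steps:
k = -488170 (k = 7 - 1*488177 = 7 - 488177 = -488170)
I(T) = 1
√(k + (I(-1) + 2)²*(-51 + P(19))) = √(-488170 + (1 + 2)²*(-51 + 19)) = √(-488170 + 3²*(-32)) = √(-488170 + 9*(-32)) = √(-488170 - 288) = √(-488458) = I*√488458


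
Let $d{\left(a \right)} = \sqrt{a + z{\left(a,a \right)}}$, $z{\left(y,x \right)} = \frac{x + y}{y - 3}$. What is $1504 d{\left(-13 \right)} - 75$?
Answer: $-75 + 376 i \sqrt{182} \approx -75.0 + 5072.5 i$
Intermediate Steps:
$z{\left(y,x \right)} = \frac{x + y}{-3 + y}$
$d{\left(a \right)} = \sqrt{a + \frac{2 a}{-3 + a}}$ ($d{\left(a \right)} = \sqrt{a + \frac{a + a}{-3 + a}} = \sqrt{a + \frac{2 a}{-3 + a}}$)
$1504 d{\left(-13 \right)} - 75 = 1504 \sqrt{- \frac{13 \left(-1 - 13\right)}{-3 - 13}} - 75 = 1504 \sqrt{\left(-13\right) \frac{1}{-16} \left(-14\right)} - 75 = 1504 \sqrt{\left(-13\right) \left(- \frac{1}{16}\right) \left(-14\right)} - 75 = 1504 \sqrt{- \frac{91}{8}} - 75 = 1504 \frac{i \sqrt{182}}{4} - 75 = 376 i \sqrt{182} - 75 = -75 + 376 i \sqrt{182}$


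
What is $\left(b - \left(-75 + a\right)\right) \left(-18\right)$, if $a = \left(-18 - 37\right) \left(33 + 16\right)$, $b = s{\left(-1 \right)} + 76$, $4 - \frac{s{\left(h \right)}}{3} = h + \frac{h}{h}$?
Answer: $-51444$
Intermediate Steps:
$s{\left(h \right)} = 9 - 3 h$ ($s{\left(h \right)} = 12 - 3 \left(h + \frac{h}{h}\right) = 12 - 3 \left(h + 1\right) = 12 - 3 \left(1 + h\right) = 12 - \left(3 + 3 h\right) = 9 - 3 h$)
$b = 88$ ($b = \left(9 - -3\right) + 76 = \left(9 + 3\right) + 76 = 12 + 76 = 88$)
$a = -2695$ ($a = \left(-55\right) 49 = -2695$)
$\left(b - \left(-75 + a\right)\right) \left(-18\right) = \left(88 + \left(75 - -2695\right)\right) \left(-18\right) = \left(88 + \left(75 + 2695\right)\right) \left(-18\right) = \left(88 + 2770\right) \left(-18\right) = 2858 \left(-18\right) = -51444$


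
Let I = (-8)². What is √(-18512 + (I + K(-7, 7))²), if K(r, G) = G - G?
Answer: 4*I*√901 ≈ 120.07*I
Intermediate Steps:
K(r, G) = 0
I = 64
√(-18512 + (I + K(-7, 7))²) = √(-18512 + (64 + 0)²) = √(-18512 + 64²) = √(-18512 + 4096) = √(-14416) = 4*I*√901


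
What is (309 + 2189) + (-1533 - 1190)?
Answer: -225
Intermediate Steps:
(309 + 2189) + (-1533 - 1190) = 2498 - 2723 = -225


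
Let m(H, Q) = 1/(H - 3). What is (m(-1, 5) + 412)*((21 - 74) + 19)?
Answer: -27999/2 ≈ -14000.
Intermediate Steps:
m(H, Q) = 1/(-3 + H)
(m(-1, 5) + 412)*((21 - 74) + 19) = (1/(-3 - 1) + 412)*((21 - 74) + 19) = (1/(-4) + 412)*(-53 + 19) = (-1/4 + 412)*(-34) = (1647/4)*(-34) = -27999/2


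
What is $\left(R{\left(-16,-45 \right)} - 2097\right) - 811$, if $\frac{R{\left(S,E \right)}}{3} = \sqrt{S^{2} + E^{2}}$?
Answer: $-2908 + 3 \sqrt{2281} \approx -2764.7$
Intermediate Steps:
$R{\left(S,E \right)} = 3 \sqrt{E^{2} + S^{2}}$ ($R{\left(S,E \right)} = 3 \sqrt{S^{2} + E^{2}} = 3 \sqrt{E^{2} + S^{2}}$)
$\left(R{\left(-16,-45 \right)} - 2097\right) - 811 = \left(3 \sqrt{\left(-45\right)^{2} + \left(-16\right)^{2}} - 2097\right) - 811 = \left(3 \sqrt{2025 + 256} - 2097\right) - 811 = \left(3 \sqrt{2281} - 2097\right) - 811 = \left(-2097 + 3 \sqrt{2281}\right) - 811 = -2908 + 3 \sqrt{2281}$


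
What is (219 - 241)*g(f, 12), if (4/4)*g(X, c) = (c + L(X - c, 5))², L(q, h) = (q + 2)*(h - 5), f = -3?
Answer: -3168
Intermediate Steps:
L(q, h) = (-5 + h)*(2 + q) (L(q, h) = (2 + q)*(-5 + h) = (-5 + h)*(2 + q))
g(X, c) = c² (g(X, c) = (c + (-10 - 5*(X - c) + 2*5 + 5*(X - c)))² = (c + (-10 + (-5*X + 5*c) + 10 + (-5*c + 5*X)))² = (c + 0)² = c²)
(219 - 241)*g(f, 12) = (219 - 241)*12² = -22*144 = -3168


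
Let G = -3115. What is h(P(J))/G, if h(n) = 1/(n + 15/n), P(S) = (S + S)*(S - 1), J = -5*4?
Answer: -8/20933245 ≈ -3.8217e-7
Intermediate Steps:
J = -20
P(S) = 2*S*(-1 + S) (P(S) = (2*S)*(-1 + S) = 2*S*(-1 + S))
h(P(J))/G = ((2*(-20)*(-1 - 20))/(15 + (2*(-20)*(-1 - 20))²))/(-3115) = ((2*(-20)*(-21))/(15 + (2*(-20)*(-21))²))*(-1/3115) = (840/(15 + 840²))*(-1/3115) = (840/(15 + 705600))*(-1/3115) = (840/705615)*(-1/3115) = (840*(1/705615))*(-1/3115) = (56/47041)*(-1/3115) = -8/20933245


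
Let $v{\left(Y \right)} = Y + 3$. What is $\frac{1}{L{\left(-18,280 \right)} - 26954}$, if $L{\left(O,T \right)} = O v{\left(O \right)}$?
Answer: $- \frac{1}{26684} \approx -3.7476 \cdot 10^{-5}$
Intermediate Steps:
$v{\left(Y \right)} = 3 + Y$
$L{\left(O,T \right)} = O \left(3 + O\right)$
$\frac{1}{L{\left(-18,280 \right)} - 26954} = \frac{1}{- 18 \left(3 - 18\right) - 26954} = \frac{1}{\left(-18\right) \left(-15\right) - 26954} = \frac{1}{270 - 26954} = \frac{1}{-26684} = - \frac{1}{26684}$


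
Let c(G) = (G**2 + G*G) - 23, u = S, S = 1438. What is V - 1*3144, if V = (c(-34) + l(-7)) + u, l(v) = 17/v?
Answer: 4064/7 ≈ 580.57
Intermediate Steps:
u = 1438
c(G) = -23 + 2*G**2 (c(G) = (G**2 + G**2) - 23 = 2*G**2 - 23 = -23 + 2*G**2)
V = 26072/7 (V = ((-23 + 2*(-34)**2) + 17/(-7)) + 1438 = ((-23 + 2*1156) + 17*(-1/7)) + 1438 = ((-23 + 2312) - 17/7) + 1438 = (2289 - 17/7) + 1438 = 16006/7 + 1438 = 26072/7 ≈ 3724.6)
V - 1*3144 = 26072/7 - 1*3144 = 26072/7 - 3144 = 4064/7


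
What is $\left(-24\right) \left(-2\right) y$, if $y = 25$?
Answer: $1200$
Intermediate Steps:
$\left(-24\right) \left(-2\right) y = \left(-24\right) \left(-2\right) 25 = 48 \cdot 25 = 1200$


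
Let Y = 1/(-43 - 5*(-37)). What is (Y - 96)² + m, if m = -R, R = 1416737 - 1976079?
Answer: 11464376249/20164 ≈ 5.6856e+5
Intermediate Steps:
Y = 1/142 (Y = 1/(-43 + 185) = 1/142 ≈ 0.0070423)
R = -559342
m = 559342 (m = -1*(-559342) = 559342)
(Y - 96)² + m = (1/142 - 96)² + 559342 = (-13631/142)² + 559342 = 185804161/20164 + 559342 = 11464376249/20164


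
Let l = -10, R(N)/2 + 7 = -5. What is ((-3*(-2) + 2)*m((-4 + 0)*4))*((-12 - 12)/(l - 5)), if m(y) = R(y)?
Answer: -1536/5 ≈ -307.20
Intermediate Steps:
R(N) = -24 (R(N) = -14 + 2*(-5) = -14 - 10 = -24)
m(y) = -24
((-3*(-2) + 2)*m((-4 + 0)*4))*((-12 - 12)/(l - 5)) = ((-3*(-2) + 2)*(-24))*((-12 - 12)/(-10 - 5)) = ((6 + 2)*(-24))*(-24/(-15)) = (8*(-24))*(-24*(-1/15)) = -192*8/5 = -1536/5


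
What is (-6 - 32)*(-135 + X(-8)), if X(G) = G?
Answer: 5434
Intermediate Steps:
(-6 - 32)*(-135 + X(-8)) = (-6 - 32)*(-135 - 8) = -38*(-143) = 5434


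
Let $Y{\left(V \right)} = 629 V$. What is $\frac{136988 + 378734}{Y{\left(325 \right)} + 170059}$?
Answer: $\frac{257861}{187242} \approx 1.3772$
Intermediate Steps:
$\frac{136988 + 378734}{Y{\left(325 \right)} + 170059} = \frac{136988 + 378734}{629 \cdot 325 + 170059} = \frac{515722}{204425 + 170059} = \frac{515722}{374484} = 515722 \cdot \frac{1}{374484} = \frac{257861}{187242}$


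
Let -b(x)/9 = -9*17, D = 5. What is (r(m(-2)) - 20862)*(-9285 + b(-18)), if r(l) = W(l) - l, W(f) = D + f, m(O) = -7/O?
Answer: 164937156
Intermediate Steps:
W(f) = 5 + f
b(x) = 1377 (b(x) = -(-81)*17 = -9*(-153) = 1377)
r(l) = 5 (r(l) = (5 + l) - l = 5)
(r(m(-2)) - 20862)*(-9285 + b(-18)) = (5 - 20862)*(-9285 + 1377) = -20857*(-7908) = 164937156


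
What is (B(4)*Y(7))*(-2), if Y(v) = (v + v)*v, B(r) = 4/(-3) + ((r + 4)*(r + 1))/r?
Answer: -5096/3 ≈ -1698.7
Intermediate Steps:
B(r) = -4/3 + (1 + r)*(4 + r)/r (B(r) = 4*(-1/3) + ((4 + r)*(1 + r))/r = -4/3 + ((1 + r)*(4 + r))/r = -4/3 + (1 + r)*(4 + r)/r)
Y(v) = 2*v**2 (Y(v) = (2*v)*v = 2*v**2)
(B(4)*Y(7))*(-2) = ((11/3 + 4 + 4/4)*(2*7**2))*(-2) = ((11/3 + 4 + 4*(1/4))*(2*49))*(-2) = ((11/3 + 4 + 1)*98)*(-2) = ((26/3)*98)*(-2) = (2548/3)*(-2) = -5096/3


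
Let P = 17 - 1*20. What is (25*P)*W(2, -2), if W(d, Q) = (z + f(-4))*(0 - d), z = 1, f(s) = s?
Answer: -450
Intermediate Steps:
P = -3 (P = 17 - 20 = -3)
W(d, Q) = 3*d (W(d, Q) = (1 - 4)*(0 - d) = -(-3)*d = 3*d)
(25*P)*W(2, -2) = (25*(-3))*(3*2) = -75*6 = -450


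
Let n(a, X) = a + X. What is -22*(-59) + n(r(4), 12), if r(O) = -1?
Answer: 1309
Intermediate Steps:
n(a, X) = X + a
-22*(-59) + n(r(4), 12) = -22*(-59) + (12 - 1) = 1298 + 11 = 1309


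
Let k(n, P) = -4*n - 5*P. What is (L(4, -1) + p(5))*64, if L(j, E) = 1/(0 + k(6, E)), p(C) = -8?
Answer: -9792/19 ≈ -515.37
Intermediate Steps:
k(n, P) = -5*P - 4*n
L(j, E) = 1/(-24 - 5*E) (L(j, E) = 1/(0 + (-5*E - 4*6)) = 1/(0 + (-5*E - 24)) = 1/(0 + (-24 - 5*E)) = 1/(-24 - 5*E))
(L(4, -1) + p(5))*64 = (-1/(24 + 5*(-1)) - 8)*64 = (-1/(24 - 5) - 8)*64 = (-1/19 - 8)*64 = -153/19*64 = -9792/19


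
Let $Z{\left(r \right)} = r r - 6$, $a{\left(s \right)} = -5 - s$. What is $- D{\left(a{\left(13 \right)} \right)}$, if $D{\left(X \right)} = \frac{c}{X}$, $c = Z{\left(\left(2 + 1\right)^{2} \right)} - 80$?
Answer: $- \frac{5}{18} \approx -0.27778$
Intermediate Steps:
$Z{\left(r \right)} = -6 + r^{2}$ ($Z{\left(r \right)} = r^{2} - 6 = -6 + r^{2}$)
$c = -5$ ($c = \left(-6 + \left(\left(2 + 1\right)^{2}\right)^{2}\right) - 80 = \left(-6 + \left(3^{2}\right)^{2}\right) - 80 = \left(-6 + 9^{2}\right) - 80 = \left(-6 + 81\right) - 80 = 75 - 80 = -5$)
$D{\left(X \right)} = - \frac{5}{X}$
$- D{\left(a{\left(13 \right)} \right)} = - \frac{-5}{-5 - 13} = - \frac{-5}{-18} = - \frac{\left(-5\right) \left(-1\right)}{18} = \left(-1\right) \frac{5}{18} = - \frac{5}{18}$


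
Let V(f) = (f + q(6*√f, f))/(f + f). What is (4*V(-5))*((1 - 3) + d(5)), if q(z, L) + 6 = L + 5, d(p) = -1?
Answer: -66/5 ≈ -13.200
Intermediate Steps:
q(z, L) = -1 + L (q(z, L) = -6 + (L + 5) = -6 + (5 + L) = -1 + L)
V(f) = (-1 + 2*f)/(2*f) (V(f) = (f + (-1 + f))/(f + f) = (-1 + 2*f)/((2*f)) = (-1 + 2*f)*(1/(2*f)) = (-1 + 2*f)/(2*f))
(4*V(-5))*((1 - 3) + d(5)) = (4*((-½ - 5)/(-5)))*((1 - 3) - 1) = (4*(-⅕*(-11/2)))*(-2 - 1) = (4*(11/10))*(-3) = (22/5)*(-3) = -66/5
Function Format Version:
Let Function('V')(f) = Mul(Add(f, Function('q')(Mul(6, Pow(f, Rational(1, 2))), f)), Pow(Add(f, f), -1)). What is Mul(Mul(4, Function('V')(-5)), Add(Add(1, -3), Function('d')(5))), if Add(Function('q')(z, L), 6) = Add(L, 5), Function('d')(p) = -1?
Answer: Rational(-66, 5) ≈ -13.200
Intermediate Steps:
Function('q')(z, L) = Add(-1, L) (Function('q')(z, L) = Add(-6, Add(L, 5)) = Add(-6, Add(5, L)) = Add(-1, L))
Function('V')(f) = Mul(Rational(1, 2), Pow(f, -1), Add(-1, Mul(2, f))) (Function('V')(f) = Mul(Add(f, Add(-1, f)), Pow(Add(f, f), -1)) = Mul(Add(-1, Mul(2, f)), Pow(Mul(2, f), -1)) = Mul(Add(-1, Mul(2, f)), Mul(Rational(1, 2), Pow(f, -1))) = Mul(Rational(1, 2), Pow(f, -1), Add(-1, Mul(2, f))))
Mul(Mul(4, Function('V')(-5)), Add(Add(1, -3), Function('d')(5))) = Mul(Mul(4, Mul(Pow(-5, -1), Add(Rational(-1, 2), -5))), Add(Add(1, -3), -1)) = Mul(Mul(4, Mul(Rational(-1, 5), Rational(-11, 2))), Add(-2, -1)) = Mul(Mul(4, Rational(11, 10)), -3) = Mul(Rational(22, 5), -3) = Rational(-66, 5)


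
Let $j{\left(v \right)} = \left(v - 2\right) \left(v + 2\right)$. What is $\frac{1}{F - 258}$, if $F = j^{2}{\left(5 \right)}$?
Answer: $\frac{1}{183} \approx 0.0054645$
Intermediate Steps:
$j{\left(v \right)} = \left(-2 + v\right) \left(2 + v\right)$
$F = 441$ ($F = \left(-4 + 5^{2}\right)^{2} = \left(-4 + 25\right)^{2} = 21^{2} = 441$)
$\frac{1}{F - 258} = \frac{1}{441 - 258} = \frac{1}{183}$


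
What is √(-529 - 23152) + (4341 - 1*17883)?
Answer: -13542 + I*√23681 ≈ -13542.0 + 153.89*I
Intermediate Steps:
√(-529 - 23152) + (4341 - 1*17883) = √(-23681) + (4341 - 17883) = I*√23681 - 13542 = -13542 + I*√23681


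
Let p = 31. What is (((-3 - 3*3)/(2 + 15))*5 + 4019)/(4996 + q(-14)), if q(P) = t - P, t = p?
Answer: 68263/85697 ≈ 0.79656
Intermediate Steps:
t = 31
q(P) = 31 - P
(((-3 - 3*3)/(2 + 15))*5 + 4019)/(4996 + q(-14)) = (((-3 - 3*3)/(2 + 15))*5 + 4019)/(4996 + (31 - 1*(-14))) = (((-3 - 9)/17)*5 + 4019)/(4996 + (31 + 14)) = (-12*1/17*5 + 4019)/(4996 + 45) = (-12/17*5 + 4019)/5041 = (-60/17 + 4019)*(1/5041) = (68263/17)*(1/5041) = 68263/85697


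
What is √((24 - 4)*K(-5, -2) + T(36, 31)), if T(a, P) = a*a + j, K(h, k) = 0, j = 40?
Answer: 2*√334 ≈ 36.551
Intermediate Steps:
T(a, P) = 40 + a² (T(a, P) = a*a + 40 = a² + 40 = 40 + a²)
√((24 - 4)*K(-5, -2) + T(36, 31)) = √((24 - 4)*0 + (40 + 36²)) = √(20*0 + (40 + 1296)) = √(0 + 1336) = √1336 = 2*√334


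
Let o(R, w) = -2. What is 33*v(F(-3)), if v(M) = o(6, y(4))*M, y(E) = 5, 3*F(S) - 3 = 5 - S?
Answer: -242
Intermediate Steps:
F(S) = 8/3 - S/3 (F(S) = 1 + (5 - S)/3 = 1 + (5/3 - S/3) = 8/3 - S/3)
v(M) = -2*M
33*v(F(-3)) = 33*(-2*(8/3 - 1/3*(-3))) = 33*(-2*(8/3 + 1)) = 33*(-2*11/3) = 33*(-22/3) = -242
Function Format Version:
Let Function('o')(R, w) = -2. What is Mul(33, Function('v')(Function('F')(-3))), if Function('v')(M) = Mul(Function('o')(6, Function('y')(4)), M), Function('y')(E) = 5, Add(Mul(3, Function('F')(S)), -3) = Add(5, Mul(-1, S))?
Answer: -242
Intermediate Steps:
Function('F')(S) = Add(Rational(8, 3), Mul(Rational(-1, 3), S)) (Function('F')(S) = Add(1, Mul(Rational(1, 3), Add(5, Mul(-1, S)))) = Add(1, Add(Rational(5, 3), Mul(Rational(-1, 3), S))) = Add(Rational(8, 3), Mul(Rational(-1, 3), S)))
Function('v')(M) = Mul(-2, M)
Mul(33, Function('v')(Function('F')(-3))) = Mul(33, Mul(-2, Add(Rational(8, 3), Mul(Rational(-1, 3), -3)))) = Mul(33, Mul(-2, Add(Rational(8, 3), 1))) = Mul(33, Mul(-2, Rational(11, 3))) = Mul(33, Rational(-22, 3)) = -242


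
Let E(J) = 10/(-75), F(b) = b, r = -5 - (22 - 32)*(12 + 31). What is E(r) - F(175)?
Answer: -2627/15 ≈ -175.13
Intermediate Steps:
r = 425 (r = -5 - (-10)*43 = -5 - 1*(-430) = -5 + 430 = 425)
E(J) = -2/15 (E(J) = 10*(-1/75) = -2/15)
E(r) - F(175) = -2/15 - 1*175 = -2/15 - 175 = -2627/15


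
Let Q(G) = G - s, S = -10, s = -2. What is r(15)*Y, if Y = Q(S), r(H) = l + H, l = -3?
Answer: -96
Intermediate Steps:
r(H) = -3 + H
Q(G) = 2 + G (Q(G) = G - 1*(-2) = G + 2 = 2 + G)
Y = -8 (Y = 2 - 10 = -8)
r(15)*Y = (-3 + 15)*(-8) = 12*(-8) = -96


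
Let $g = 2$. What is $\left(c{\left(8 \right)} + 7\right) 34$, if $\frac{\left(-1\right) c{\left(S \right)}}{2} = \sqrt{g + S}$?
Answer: $238 - 68 \sqrt{10} \approx 22.965$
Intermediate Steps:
$c{\left(S \right)} = - 2 \sqrt{2 + S}$
$\left(c{\left(8 \right)} + 7\right) 34 = \left(- 2 \sqrt{2 + 8} + 7\right) 34 = \left(- 2 \sqrt{10} + 7\right) 34 = \left(7 - 2 \sqrt{10}\right) 34 = 238 - 68 \sqrt{10}$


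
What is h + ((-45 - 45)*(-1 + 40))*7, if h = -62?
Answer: -24632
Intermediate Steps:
h + ((-45 - 45)*(-1 + 40))*7 = -62 + ((-45 - 45)*(-1 + 40))*7 = -62 - 90*39*7 = -62 - 3510*7 = -62 - 24570 = -24632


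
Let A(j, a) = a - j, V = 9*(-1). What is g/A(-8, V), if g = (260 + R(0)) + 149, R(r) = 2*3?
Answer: -415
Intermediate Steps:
R(r) = 6
V = -9
g = 415 (g = (260 + 6) + 149 = 266 + 149 = 415)
g/A(-8, V) = 415/(-9 - 1*(-8)) = 415/(-9 + 8) = 415/(-1) = 415*(-1) = -415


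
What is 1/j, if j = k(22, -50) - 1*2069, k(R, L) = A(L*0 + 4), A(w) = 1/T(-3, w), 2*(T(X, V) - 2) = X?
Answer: -1/2067 ≈ -0.00048379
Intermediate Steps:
T(X, V) = 2 + X/2
A(w) = 2 (A(w) = 1/(2 + (½)*(-3)) = 1/(2 - 3/2) = 1/(½) = 2)
k(R, L) = 2
j = -2067 (j = 2 - 1*2069 = 2 - 2069 = -2067)
1/j = 1/(-2067) = -1/2067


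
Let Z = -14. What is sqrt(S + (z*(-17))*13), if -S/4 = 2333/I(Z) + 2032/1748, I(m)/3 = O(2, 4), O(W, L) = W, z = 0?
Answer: I*sqrt(2681175918)/1311 ≈ 39.497*I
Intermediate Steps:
I(m) = 6 (I(m) = 3*2 = 6)
S = -2045138/1311 (S = -4*(2333/6 + 2032/1748) = -4*(2333*(1/6) + 2032*(1/1748)) = -4*(2333/6 + 508/437) = -4*1022569/2622 = -2045138/1311 ≈ -1560.0)
sqrt(S + (z*(-17))*13) = sqrt(-2045138/1311 + (0*(-17))*13) = sqrt(-2045138/1311 + 0*13) = sqrt(-2045138/1311 + 0) = sqrt(-2045138/1311) = I*sqrt(2681175918)/1311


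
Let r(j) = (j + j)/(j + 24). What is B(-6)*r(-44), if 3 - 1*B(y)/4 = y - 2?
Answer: 968/5 ≈ 193.60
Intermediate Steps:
B(y) = 20 - 4*y (B(y) = 12 - 4*(y - 2) = 12 - 4*(-2 + y) = 12 + (8 - 4*y) = 20 - 4*y)
r(j) = 2*j/(24 + j) (r(j) = (2*j)/(24 + j) = 2*j/(24 + j))
B(-6)*r(-44) = (20 - 4*(-6))*(2*(-44)/(24 - 44)) = (20 + 24)*(2*(-44)/(-20)) = 44*(2*(-44)*(-1/20)) = 44*(22/5) = 968/5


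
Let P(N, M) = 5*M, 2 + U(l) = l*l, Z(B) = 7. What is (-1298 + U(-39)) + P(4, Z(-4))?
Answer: 256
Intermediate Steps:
U(l) = -2 + l**2 (U(l) = -2 + l*l = -2 + l**2)
(-1298 + U(-39)) + P(4, Z(-4)) = (-1298 + (-2 + (-39)**2)) + 5*7 = (-1298 + (-2 + 1521)) + 35 = (-1298 + 1519) + 35 = 221 + 35 = 256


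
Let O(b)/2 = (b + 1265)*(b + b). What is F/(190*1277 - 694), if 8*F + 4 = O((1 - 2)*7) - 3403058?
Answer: -1719143/967744 ≈ -1.7764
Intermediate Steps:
O(b) = 4*b*(1265 + b) (O(b) = 2*((b + 1265)*(b + b)) = 2*((1265 + b)*(2*b)) = 2*(2*b*(1265 + b)) = 4*b*(1265 + b))
F = -1719143/4 (F = -½ + (4*((1 - 2)*7)*(1265 + (1 - 2)*7) - 3403058)/8 = -½ + (4*(-1*7)*(1265 - 1*7) - 3403058)/8 = -½ + (4*(-7)*(1265 - 7) - 3403058)/8 = -½ + (4*(-7)*1258 - 3403058)/8 = -½ + (-35224 - 3403058)/8 = -½ + (⅛)*(-3438282) = -½ - 1719141/4 = -1719143/4 ≈ -4.2979e+5)
F/(190*1277 - 694) = -1719143/(4*(190*1277 - 694)) = -1719143/(4*(242630 - 694)) = -1719143/4/241936 = -1719143/4*1/241936 = -1719143/967744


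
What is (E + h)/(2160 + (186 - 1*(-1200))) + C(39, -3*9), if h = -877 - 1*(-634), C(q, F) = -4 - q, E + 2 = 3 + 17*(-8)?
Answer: -8492/197 ≈ -43.107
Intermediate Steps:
E = -135 (E = -2 + (3 + 17*(-8)) = -2 + (3 - 136) = -2 - 133 = -135)
h = -243 (h = -877 + 634 = -243)
(E + h)/(2160 + (186 - 1*(-1200))) + C(39, -3*9) = (-135 - 243)/(2160 + (186 - 1*(-1200))) + (-4 - 1*39) = -378/(2160 + (186 + 1200)) + (-4 - 39) = -378/(2160 + 1386) - 43 = -378/3546 - 43 = -378*1/3546 - 43 = -21/197 - 43 = -8492/197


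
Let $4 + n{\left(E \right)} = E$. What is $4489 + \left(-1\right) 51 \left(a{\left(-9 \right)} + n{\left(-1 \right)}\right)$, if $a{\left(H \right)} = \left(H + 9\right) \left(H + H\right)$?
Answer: $4744$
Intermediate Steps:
$a{\left(H \right)} = 2 H \left(9 + H\right)$ ($a{\left(H \right)} = \left(9 + H\right) 2 H = 2 H \left(9 + H\right)$)
$n{\left(E \right)} = -4 + E$
$4489 + \left(-1\right) 51 \left(a{\left(-9 \right)} + n{\left(-1 \right)}\right) = 4489 + \left(-1\right) 51 \left(2 \left(-9\right) \left(9 - 9\right) - 5\right) = 4489 - 51 \left(2 \left(-9\right) 0 - 5\right) = 4489 - 51 \left(0 - 5\right) = 4489 - -255 = 4489 + 255 = 4744$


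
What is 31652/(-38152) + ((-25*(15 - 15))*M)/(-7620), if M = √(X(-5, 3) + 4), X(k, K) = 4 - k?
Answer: -7913/9538 ≈ -0.82963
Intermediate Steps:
M = √13 (M = √((4 - 1*(-5)) + 4) = √((4 + 5) + 4) = √(9 + 4) = √13 ≈ 3.6056)
31652/(-38152) + ((-25*(15 - 15))*M)/(-7620) = 31652/(-38152) + ((-25*(15 - 15))*√13)/(-7620) = 31652*(-1/38152) + ((-25*0)*√13)*(-1/7620) = -7913/9538 + (0*√13)*(-1/7620) = -7913/9538 + 0*(-1/7620) = -7913/9538 + 0 = -7913/9538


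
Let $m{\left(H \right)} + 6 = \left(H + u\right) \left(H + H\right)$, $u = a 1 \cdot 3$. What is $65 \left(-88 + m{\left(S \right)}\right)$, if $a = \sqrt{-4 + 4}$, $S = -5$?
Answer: $-2860$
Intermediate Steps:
$a = 0$ ($a = \sqrt{0} = 0$)
$u = 0$ ($u = 0 \cdot 1 \cdot 3 = 0 \cdot 3 = 0$)
$m{\left(H \right)} = -6 + 2 H^{2}$ ($m{\left(H \right)} = -6 + \left(H + 0\right) \left(H + H\right) = -6 + H 2 H = -6 + 2 H^{2}$)
$65 \left(-88 + m{\left(S \right)}\right) = 65 \left(-88 - \left(6 - 2 \left(-5\right)^{2}\right)\right) = 65 \left(-88 + \left(-6 + 2 \cdot 25\right)\right) = 65 \left(-88 + \left(-6 + 50\right)\right) = 65 \left(-88 + 44\right) = 65 \left(-44\right) = -2860$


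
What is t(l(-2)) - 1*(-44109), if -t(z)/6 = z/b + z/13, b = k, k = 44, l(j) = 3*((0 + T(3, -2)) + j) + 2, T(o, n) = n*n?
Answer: 6306903/143 ≈ 44104.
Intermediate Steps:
T(o, n) = n²
l(j) = 14 + 3*j (l(j) = 3*((0 + (-2)²) + j) + 2 = 3*((0 + 4) + j) + 2 = 3*(4 + j) + 2 = (12 + 3*j) + 2 = 14 + 3*j)
b = 44
t(z) = -171*z/286 (t(z) = -6*(z/44 + z/13) = -171*z/286)
t(l(-2)) - 1*(-44109) = -171*(14 + 3*(-2))/286 - 1*(-44109) = -171*(14 - 6)/286 + 44109 = -171/286*8 + 44109 = -684/143 + 44109 = 6306903/143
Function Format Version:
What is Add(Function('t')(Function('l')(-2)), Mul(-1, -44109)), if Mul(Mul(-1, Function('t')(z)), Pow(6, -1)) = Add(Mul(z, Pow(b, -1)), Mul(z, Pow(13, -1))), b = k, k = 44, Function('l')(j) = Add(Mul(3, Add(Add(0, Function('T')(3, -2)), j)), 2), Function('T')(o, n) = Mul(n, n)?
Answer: Rational(6306903, 143) ≈ 44104.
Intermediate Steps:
Function('T')(o, n) = Pow(n, 2)
Function('l')(j) = Add(14, Mul(3, j)) (Function('l')(j) = Add(Mul(3, Add(Add(0, Pow(-2, 2)), j)), 2) = Add(Mul(3, Add(Add(0, 4), j)), 2) = Add(Mul(3, Add(4, j)), 2) = Add(Add(12, Mul(3, j)), 2) = Add(14, Mul(3, j)))
b = 44
Function('t')(z) = Mul(Rational(-171, 286), z) (Function('t')(z) = Mul(-6, Add(Mul(z, Pow(44, -1)), Mul(z, Pow(13, -1)))) = Mul(-6, Add(Mul(z, Rational(1, 44)), Mul(z, Rational(1, 13)))) = Mul(-6, Add(Mul(Rational(1, 44), z), Mul(Rational(1, 13), z))) = Mul(-6, Mul(Rational(57, 572), z)) = Mul(Rational(-171, 286), z))
Add(Function('t')(Function('l')(-2)), Mul(-1, -44109)) = Add(Mul(Rational(-171, 286), Add(14, Mul(3, -2))), Mul(-1, -44109)) = Add(Mul(Rational(-171, 286), Add(14, -6)), 44109) = Add(Mul(Rational(-171, 286), 8), 44109) = Add(Rational(-684, 143), 44109) = Rational(6306903, 143)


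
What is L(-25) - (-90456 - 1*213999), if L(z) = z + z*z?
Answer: 305055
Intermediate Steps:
L(z) = z + z²
L(-25) - (-90456 - 1*213999) = -25*(1 - 25) - (-90456 - 1*213999) = -25*(-24) - (-90456 - 213999) = 600 - 1*(-304455) = 600 + 304455 = 305055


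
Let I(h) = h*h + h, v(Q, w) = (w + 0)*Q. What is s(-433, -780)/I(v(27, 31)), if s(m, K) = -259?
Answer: -259/701406 ≈ -0.00036926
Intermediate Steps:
v(Q, w) = Q*w (v(Q, w) = w*Q = Q*w)
I(h) = h + h² (I(h) = h² + h = h + h²)
s(-433, -780)/I(v(27, 31)) = -259*1/(837*(1 + 27*31)) = -259*1/(837*(1 + 837)) = -259/(837*838) = -259/701406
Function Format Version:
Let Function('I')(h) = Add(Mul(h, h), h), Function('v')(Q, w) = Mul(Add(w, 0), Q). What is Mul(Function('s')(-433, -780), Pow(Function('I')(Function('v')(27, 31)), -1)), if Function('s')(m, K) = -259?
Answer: Rational(-259, 701406) ≈ -0.00036926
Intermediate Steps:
Function('v')(Q, w) = Mul(Q, w) (Function('v')(Q, w) = Mul(w, Q) = Mul(Q, w))
Function('I')(h) = Add(h, Pow(h, 2)) (Function('I')(h) = Add(Pow(h, 2), h) = Add(h, Pow(h, 2)))
Mul(Function('s')(-433, -780), Pow(Function('I')(Function('v')(27, 31)), -1)) = Mul(-259, Pow(Mul(Mul(27, 31), Add(1, Mul(27, 31))), -1)) = Mul(-259, Pow(Mul(837, Add(1, 837)), -1)) = Mul(-259, Pow(Mul(837, 838), -1)) = Mul(-259, Pow(701406, -1)) = Mul(-259, Rational(1, 701406)) = Rational(-259, 701406)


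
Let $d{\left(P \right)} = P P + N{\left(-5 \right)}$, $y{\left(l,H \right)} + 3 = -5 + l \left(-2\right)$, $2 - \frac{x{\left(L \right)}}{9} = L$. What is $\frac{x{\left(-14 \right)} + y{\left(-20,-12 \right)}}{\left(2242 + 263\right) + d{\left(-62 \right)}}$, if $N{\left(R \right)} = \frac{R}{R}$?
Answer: $\frac{88}{3175} \approx 0.027717$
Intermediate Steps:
$x{\left(L \right)} = 18 - 9 L$
$N{\left(R \right)} = 1$
$y{\left(l,H \right)} = -8 - 2 l$ ($y{\left(l,H \right)} = -3 + \left(-5 + l \left(-2\right)\right) = -3 - \left(5 + 2 l\right) = -8 - 2 l$)
$d{\left(P \right)} = 1 + P^{2}$ ($d{\left(P \right)} = P P + 1 = P^{2} + 1 = 1 + P^{2}$)
$\frac{x{\left(-14 \right)} + y{\left(-20,-12 \right)}}{\left(2242 + 263\right) + d{\left(-62 \right)}} = \frac{\left(18 - -126\right) - -32}{\left(2242 + 263\right) + \left(1 + \left(-62\right)^{2}\right)} = \frac{\left(18 + 126\right) + \left(-8 + 40\right)}{2505 + \left(1 + 3844\right)} = \frac{144 + 32}{2505 + 3845} = \frac{176}{6350} = 176 \cdot \frac{1}{6350} = \frac{88}{3175}$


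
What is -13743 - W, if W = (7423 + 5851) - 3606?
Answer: -23411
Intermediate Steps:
W = 9668 (W = 13274 - 3606 = 9668)
-13743 - W = -13743 - 1*9668 = -13743 - 9668 = -23411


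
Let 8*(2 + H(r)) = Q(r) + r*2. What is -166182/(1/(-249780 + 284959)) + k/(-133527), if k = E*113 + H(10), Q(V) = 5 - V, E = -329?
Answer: -2081638422062477/356072 ≈ -5.8461e+9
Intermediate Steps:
H(r) = -11/8 + r/8 (H(r) = -2 + ((5 - r) + r*2)/8 = -2 + ((5 - r) + 2*r)/8 = -2 + (5 + r)/8 = -2 + (5/8 + r/8) = -11/8 + r/8)
k = -297417/8 (k = -329*113 + (-11/8 + (⅛)*10) = -37177 + (-11/8 + 5/4) = -37177 - ⅛ = -297417/8 ≈ -37177.)
-166182/(1/(-249780 + 284959)) + k/(-133527) = -166182/(1/(-249780 + 284959)) - 297417/8/(-133527) = -166182/(1/35179) - 297417/8*(-1/133527) = -166182/1/35179 + 99139/356072 = -166182*35179 + 99139/356072 = -5846116578 + 99139/356072 = -2081638422062477/356072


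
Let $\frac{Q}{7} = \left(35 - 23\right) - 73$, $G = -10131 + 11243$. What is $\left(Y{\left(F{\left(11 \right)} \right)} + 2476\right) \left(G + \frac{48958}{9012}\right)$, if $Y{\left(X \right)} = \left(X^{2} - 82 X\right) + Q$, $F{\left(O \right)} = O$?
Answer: $\frac{3192285734}{2253} \approx 1.4169 \cdot 10^{6}$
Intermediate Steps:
$G = 1112$
$Q = -427$ ($Q = 7 \left(\left(35 - 23\right) - 73\right) = 7 \left(12 - 73\right) = 7 \left(-61\right) = -427$)
$Y{\left(X \right)} = -427 + X^{2} - 82 X$ ($Y{\left(X \right)} = \left(X^{2} - 82 X\right) - 427 = -427 + X^{2} - 82 X$)
$\left(Y{\left(F{\left(11 \right)} \right)} + 2476\right) \left(G + \frac{48958}{9012}\right) = \left(\left(-427 + 11^{2} - 902\right) + 2476\right) \left(1112 + \frac{48958}{9012}\right) = \left(\left(-427 + 121 - 902\right) + 2476\right) \left(1112 + 48958 \cdot \frac{1}{9012}\right) = \left(-1208 + 2476\right) \left(1112 + \frac{24479}{4506}\right) = 1268 \cdot \frac{5035151}{4506} = \frac{3192285734}{2253}$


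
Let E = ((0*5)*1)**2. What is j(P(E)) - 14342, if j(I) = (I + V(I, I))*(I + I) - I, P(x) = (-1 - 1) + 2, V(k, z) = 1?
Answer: -14342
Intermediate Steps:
E = 0 (E = (0*1)**2 = 0**2 = 0)
P(x) = 0 (P(x) = -2 + 2 = 0)
j(I) = -I + 2*I*(1 + I) (j(I) = (I + 1)*(I + I) - I = (1 + I)*(2*I) - I = 2*I*(1 + I) - I = -I + 2*I*(1 + I))
j(P(E)) - 14342 = 0*(1 + 2*0) - 14342 = 0*(1 + 0) - 14342 = 0*1 - 14342 = 0 - 14342 = -14342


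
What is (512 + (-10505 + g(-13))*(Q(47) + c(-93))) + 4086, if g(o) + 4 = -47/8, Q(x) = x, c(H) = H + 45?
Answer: 120903/8 ≈ 15113.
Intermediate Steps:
c(H) = 45 + H
g(o) = -79/8 (g(o) = -4 - 47/8 = -79/8)
(512 + (-10505 + g(-13))*(Q(47) + c(-93))) + 4086 = (512 + (-10505 - 79/8)*(47 + (45 - 93))) + 4086 = (512 - 84119*(47 - 48)/8) + 4086 = (512 - 84119/8*(-1)) + 4086 = (512 + 84119/8) + 4086 = 88215/8 + 4086 = 120903/8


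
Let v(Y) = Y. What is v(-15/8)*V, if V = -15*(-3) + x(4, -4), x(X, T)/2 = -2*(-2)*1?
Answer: -795/8 ≈ -99.375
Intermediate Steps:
x(X, T) = 8 (x(X, T) = 2*(-2*(-2)*1) = 2*(4*1) = 2*4 = 8)
V = 53 (V = -15*(-3) + 8 = 45 + 8 = 53)
v(-15/8)*V = -15/8*53 = -795/8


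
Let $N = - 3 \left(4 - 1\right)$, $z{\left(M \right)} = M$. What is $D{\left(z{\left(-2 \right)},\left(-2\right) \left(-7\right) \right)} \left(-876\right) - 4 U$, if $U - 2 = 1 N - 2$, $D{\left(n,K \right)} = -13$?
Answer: $11424$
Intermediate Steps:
$N = -9$ ($N = \left(-3\right) 3 = -9$)
$U = -9$ ($U = 2 + \left(1 \left(-9\right) - 2\right) = 2 - 11 = -9$)
$D{\left(z{\left(-2 \right)},\left(-2\right) \left(-7\right) \right)} \left(-876\right) - 4 U = \left(-13\right) \left(-876\right) - -36 = 11388 + 36 = 11424$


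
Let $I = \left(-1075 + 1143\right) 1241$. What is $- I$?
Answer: $-84388$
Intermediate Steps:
$I = 84388$ ($I = 68 \cdot 1241 = 84388$)
$- I = \left(-1\right) 84388 = -84388$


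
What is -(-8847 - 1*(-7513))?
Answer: 1334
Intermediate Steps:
-(-8847 - 1*(-7513)) = -(-8847 + 7513) = -1*(-1334) = 1334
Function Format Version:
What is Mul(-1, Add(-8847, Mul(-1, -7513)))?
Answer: 1334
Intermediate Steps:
Mul(-1, Add(-8847, Mul(-1, -7513))) = Mul(-1, Add(-8847, 7513)) = Mul(-1, -1334) = 1334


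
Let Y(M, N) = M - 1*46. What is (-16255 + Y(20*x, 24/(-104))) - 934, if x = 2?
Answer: -17195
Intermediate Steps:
Y(M, N) = -46 + M (Y(M, N) = M - 46 = -46 + M)
(-16255 + Y(20*x, 24/(-104))) - 934 = (-16255 + (-46 + 20*2)) - 934 = (-16255 + (-46 + 40)) - 934 = (-16255 - 6) - 934 = -16261 - 934 = -17195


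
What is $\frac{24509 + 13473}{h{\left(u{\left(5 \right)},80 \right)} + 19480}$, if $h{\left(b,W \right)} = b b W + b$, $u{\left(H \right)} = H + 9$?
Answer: $\frac{18991}{17587} \approx 1.0798$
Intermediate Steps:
$u{\left(H \right)} = 9 + H$
$h{\left(b,W \right)} = b + W b^{2}$ ($h{\left(b,W \right)} = b^{2} W + b = W b^{2} + b = b + W b^{2}$)
$\frac{24509 + 13473}{h{\left(u{\left(5 \right)},80 \right)} + 19480} = \frac{24509 + 13473}{\left(9 + 5\right) \left(1 + 80 \left(9 + 5\right)\right) + 19480} = \frac{37982}{14 \left(1 + 80 \cdot 14\right) + 19480} = \frac{37982}{14 \left(1 + 1120\right) + 19480} = \frac{37982}{14 \cdot 1121 + 19480} = \frac{37982}{15694 + 19480} = \frac{37982}{35174} = 37982 \cdot \frac{1}{35174} = \frac{18991}{17587}$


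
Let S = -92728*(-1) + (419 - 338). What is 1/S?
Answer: 1/92809 ≈ 1.0775e-5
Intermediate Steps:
S = 92809 (S = -692*(-134) + 81 = 92728 + 81 = 92809)
1/S = 1/92809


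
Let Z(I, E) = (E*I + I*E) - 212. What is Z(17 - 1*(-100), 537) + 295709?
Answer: 421155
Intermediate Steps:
Z(I, E) = -212 + 2*E*I (Z(I, E) = (E*I + E*I) - 212 = 2*E*I - 212 = -212 + 2*E*I)
Z(17 - 1*(-100), 537) + 295709 = (-212 + 2*537*(17 - 1*(-100))) + 295709 = (-212 + 2*537*(17 + 100)) + 295709 = (-212 + 2*537*117) + 295709 = (-212 + 125658) + 295709 = 125446 + 295709 = 421155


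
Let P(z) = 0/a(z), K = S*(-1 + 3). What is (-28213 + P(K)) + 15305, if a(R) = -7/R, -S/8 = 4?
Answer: -12908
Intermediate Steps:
S = -32 (S = -8*4 = -32)
K = -64 (K = -32*(-1 + 3) = -32*2 = -64)
P(z) = 0 (P(z) = 0/((-7/z)) = 0*(-z/7) = 0)
(-28213 + P(K)) + 15305 = (-28213 + 0) + 15305 = -28213 + 15305 = -12908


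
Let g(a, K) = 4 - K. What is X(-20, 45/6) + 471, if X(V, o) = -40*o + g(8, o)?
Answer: 335/2 ≈ 167.50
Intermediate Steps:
X(V, o) = 4 - 41*o (X(V, o) = -40*o + (4 - o) = 4 - 41*o)
X(-20, 45/6) + 471 = (4 - 1845/6) + 471 = (4 - 41*15/2) + 471 = (4 - 615/2) + 471 = -607/2 + 471 = 335/2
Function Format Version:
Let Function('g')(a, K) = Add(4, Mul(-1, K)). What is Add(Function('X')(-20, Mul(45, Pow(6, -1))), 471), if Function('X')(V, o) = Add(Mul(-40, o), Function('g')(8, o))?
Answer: Rational(335, 2) ≈ 167.50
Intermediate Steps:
Function('X')(V, o) = Add(4, Mul(-41, o)) (Function('X')(V, o) = Add(Mul(-40, o), Add(4, Mul(-1, o))) = Add(4, Mul(-41, o)))
Add(Function('X')(-20, Mul(45, Pow(6, -1))), 471) = Add(Add(4, Mul(-41, Mul(45, Pow(6, -1)))), 471) = Add(Add(4, Mul(-41, Mul(45, Rational(1, 6)))), 471) = Add(Add(4, Mul(-41, Rational(15, 2))), 471) = Add(Add(4, Rational(-615, 2)), 471) = Add(Rational(-607, 2), 471) = Rational(335, 2)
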